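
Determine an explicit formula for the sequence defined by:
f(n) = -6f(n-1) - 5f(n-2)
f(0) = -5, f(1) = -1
Characteristic equation: x² + 6x + 5 = 0, which factors as (x - (-5))(x - (-1)) = 0.
Roots r₁ = -5, r₂ = -1 (distinct).
General solution: f(n) = A·(-5)^n + B·(-1)^n.
From f(0) = -5: A + B = -5.
From f(1) = -1: -5A - B = -1.
Solving: A = \frac{3}{2}, B = - \frac{13}{2}.
So f(n) = - \frac{13 \left(-1\right)^{n}}{2} + \frac{3 \left(-5\right)^{n}}{2}.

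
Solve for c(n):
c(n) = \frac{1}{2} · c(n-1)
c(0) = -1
Pure geometric recurrence with ratio \frac{1}{2}.
By induction c(n) = c(0) · (\frac{1}{2})^n = - 2^{- n}.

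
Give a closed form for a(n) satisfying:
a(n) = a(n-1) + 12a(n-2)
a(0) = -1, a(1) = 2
Characteristic equation: x² - x - 12 = 0, which factors as (x - (-3))(x - (4)) = 0.
Roots r₁ = -3, r₂ = 4 (distinct).
General solution: a(n) = A·(-3)^n + B·(4)^n.
From a(0) = -1: A + B = -1.
From a(1) = 2: -3A + 4B = 2.
Solving: A = - \frac{6}{7}, B = - \frac{1}{7}.
So a(n) = - \frac{6 \left(-3\right)^{n}}{7} - \frac{4^{n}}{7}.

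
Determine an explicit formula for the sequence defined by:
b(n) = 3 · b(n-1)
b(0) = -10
Pure geometric recurrence with ratio 3.
By induction b(n) = b(0) · (3)^n = - 10 \cdot 3^{n}.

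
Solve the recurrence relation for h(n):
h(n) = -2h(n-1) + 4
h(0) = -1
First-order linear non-homogeneous.
Homogeneous solution: h_h(n) = A·(-2)^n.
Try constant particular solution h_p = K: K = -2K + 4 ⇒ K = \frac{4}{3}.
General: h(n) = A·(-2)^n + \frac{4}{3}.
Apply h(0) = -1: A + \frac{4}{3} = -1 ⇒ A = - \frac{7}{3}.
So h(n) = \frac{4}{3} - \frac{7 \left(-2\right)^{n}}{3}.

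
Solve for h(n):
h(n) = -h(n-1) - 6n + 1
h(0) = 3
First-order linear with linear forcing.
Homogeneous solution: h_h(n) = A·(-1)^n.
Try particular h_p(n) = pn + q. Substituting:
  pn + q = -(p(n-1) + q) - 6n + 1.
Matching the n-coefficient: p = -p - 6 ⇒ p = -3.
Matching constants: q = p - q + 1 ⇒ q = -1.
General: h(n) = A·(-1)^n - 3 n - 1.
Apply h(0) = 3: A - 1 = 3 ⇒ A = 4.
So h(n) = 4 \left(-1\right)^{n} - 3 n - 1.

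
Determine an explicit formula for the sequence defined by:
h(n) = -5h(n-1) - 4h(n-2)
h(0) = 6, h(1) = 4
Characteristic equation: x² + 5x + 4 = 0, which factors as (x - (-4))(x - (-1)) = 0.
Roots r₁ = -4, r₂ = -1 (distinct).
General solution: h(n) = A·(-4)^n + B·(-1)^n.
From h(0) = 6: A + B = 6.
From h(1) = 4: -4A - B = 4.
Solving: A = - \frac{10}{3}, B = \frac{28}{3}.
So h(n) = \frac{28 \left(-1\right)^{n}}{3} - \frac{10 \left(-4\right)^{n}}{3}.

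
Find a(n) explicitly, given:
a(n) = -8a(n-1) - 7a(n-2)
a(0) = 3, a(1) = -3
Characteristic equation: x² + 8x + 7 = 0, which factors as (x - (-7))(x - (-1)) = 0.
Roots r₁ = -7, r₂ = -1 (distinct).
General solution: a(n) = A·(-7)^n + B·(-1)^n.
From a(0) = 3: A + B = 3.
From a(1) = -3: -7A - B = -3.
Solving: A = 0, B = 3.
So a(n) = 3 \left(-1\right)^{n}.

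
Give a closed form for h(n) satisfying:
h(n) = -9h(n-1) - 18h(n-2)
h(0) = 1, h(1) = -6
Characteristic equation: x² + 9x + 18 = 0, which factors as (x - (-6))(x - (-3)) = 0.
Roots r₁ = -6, r₂ = -3 (distinct).
General solution: h(n) = A·(-6)^n + B·(-3)^n.
From h(0) = 1: A + B = 1.
From h(1) = -6: -6A - 3B = -6.
Solving: A = 1, B = 0.
So h(n) = \left(-6\right)^{n}.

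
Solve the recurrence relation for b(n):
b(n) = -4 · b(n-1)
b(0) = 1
Pure geometric recurrence with ratio -4.
By induction b(n) = b(0) · (-4)^n = \left(-4\right)^{n}.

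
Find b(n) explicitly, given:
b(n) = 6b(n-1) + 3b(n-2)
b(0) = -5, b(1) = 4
Characteristic equation: x² - 6x - 3 = 0.
Discriminant Δ = (6)² + 4·(3) = 48.
Roots r₁,₂ = (6 ± √48)/2, so r₁ = 3 + 2 \sqrt{3}, r₂ = 3 - 2 \sqrt{3}.
General solution: b(n) = A·r₁^n + B·r₂^n.
From the initial conditions, A + B = -5 and r₁A + r₂B = 4.
Since r₁ - r₂ = √48: A = (4 - (-5)r₂)/√48 = - \frac{5}{2} + \frac{19 \sqrt{3}}{12}, and B = -5 - A = - \frac{19 \sqrt{3}}{12} - \frac{5}{2}.
So b(n) = \left(- \frac{5}{2} + \frac{19 \sqrt{3}}{12}\right)\left(3 + 2 \sqrt{3}\right)^n + \left(- \frac{19 \sqrt{3}}{12} - \frac{5}{2}\right)\left(3 - 2 \sqrt{3}\right)^n.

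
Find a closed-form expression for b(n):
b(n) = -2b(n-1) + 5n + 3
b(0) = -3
First-order linear with linear forcing.
Homogeneous solution: b_h(n) = A·(-2)^n.
Try particular b_p(n) = pn + q. Substituting:
  pn + q = -2(p(n-1) + q) + 5n + 3.
Matching the n-coefficient: p = -2p + 5 ⇒ p = \frac{5}{3}.
Matching constants: q = 2p - 2q + 3 ⇒ q = \frac{19}{9}.
General: b(n) = A·(-2)^n + \frac{5 n}{3} + \frac{19}{9}.
Apply b(0) = -3: A + \frac{19}{9} = -3 ⇒ A = - \frac{46}{9}.
So b(n) = - \frac{46 \left(-2\right)^{n}}{9} + \frac{5 n}{3} + \frac{19}{9}.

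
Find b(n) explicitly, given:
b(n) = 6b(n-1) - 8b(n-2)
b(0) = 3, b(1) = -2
Characteristic equation: x² - 6x + 8 = 0, which factors as (x - (2))(x - (4)) = 0.
Roots r₁ = 2, r₂ = 4 (distinct).
General solution: b(n) = A·(2)^n + B·(4)^n.
From b(0) = 3: A + B = 3.
From b(1) = -2: 2A + 4B = -2.
Solving: A = 7, B = -4.
So b(n) = 7 \cdot 2^{n} - 4 \cdot 4^{n}.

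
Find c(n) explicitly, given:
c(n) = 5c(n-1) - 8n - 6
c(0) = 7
First-order linear with linear forcing.
Homogeneous solution: c_h(n) = A·(5)^n.
Try particular c_p(n) = pn + q. Substituting:
  pn + q = 5(p(n-1) + q) - 8n - 6.
Matching the n-coefficient: p = 5p - 8 ⇒ p = 2.
Matching constants: q = -5p + 5q - 6 ⇒ q = 4.
General: c(n) = A·(5)^n + 2 n + 4.
Apply c(0) = 7: A + 4 = 7 ⇒ A = 3.
So c(n) = 3 \cdot 5^{n} + 2 n + 4.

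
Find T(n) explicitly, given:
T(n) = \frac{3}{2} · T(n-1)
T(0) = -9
Pure geometric recurrence with ratio \frac{3}{2}.
By induction T(n) = T(0) · (\frac{3}{2})^n = - 9 \left(\frac{3}{2}\right)^{n}.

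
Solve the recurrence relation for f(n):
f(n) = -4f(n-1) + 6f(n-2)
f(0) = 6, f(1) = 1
Characteristic equation: x² + 4x - 6 = 0.
Discriminant Δ = (-4)² + 4·(6) = 40.
Roots r₁,₂ = (-4 ± √40)/2, so r₁ = -2 + \sqrt{10}, r₂ = - \sqrt{10} - 2.
General solution: f(n) = A·r₁^n + B·r₂^n.
From the initial conditions, A + B = 6 and r₁A + r₂B = 1.
Since r₁ - r₂ = √40: A = (1 - (6)r₂)/√40 = \frac{13 \sqrt{10}}{20} + 3, and B = 6 - A = 3 - \frac{13 \sqrt{10}}{20}.
So f(n) = \left(\frac{13 \sqrt{10}}{20} + 3\right)\left(-2 + \sqrt{10}\right)^n + \left(3 - \frac{13 \sqrt{10}}{20}\right)\left(- \sqrt{10} - 2\right)^n.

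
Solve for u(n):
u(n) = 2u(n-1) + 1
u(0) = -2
First-order linear non-homogeneous.
Homogeneous solution: u_h(n) = A·(2)^n.
Try constant particular solution u_p = K: K = 2K + 1 ⇒ K = -1.
General: u(n) = A·(2)^n - 1.
Apply u(0) = -2: A - 1 = -2 ⇒ A = -1.
So u(n) = - 2^{n} - 1.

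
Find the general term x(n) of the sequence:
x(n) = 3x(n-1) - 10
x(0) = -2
First-order linear non-homogeneous.
Homogeneous solution: x_h(n) = A·(3)^n.
Try constant particular solution x_p = K: K = 3K - 10 ⇒ K = 5.
General: x(n) = A·(3)^n + 5.
Apply x(0) = -2: A + 5 = -2 ⇒ A = -7.
So x(n) = 5 - 7 \cdot 3^{n}.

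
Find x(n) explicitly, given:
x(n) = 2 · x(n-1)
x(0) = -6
Pure geometric recurrence with ratio 2.
By induction x(n) = x(0) · (2)^n = - 6 \cdot 2^{n}.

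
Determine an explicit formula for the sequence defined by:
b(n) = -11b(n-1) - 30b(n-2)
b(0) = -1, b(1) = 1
Characteristic equation: x² + 11x + 30 = 0, which factors as (x - (-5))(x - (-6)) = 0.
Roots r₁ = -5, r₂ = -6 (distinct).
General solution: b(n) = A·(-5)^n + B·(-6)^n.
From b(0) = -1: A + B = -1.
From b(1) = 1: -5A - 6B = 1.
Solving: A = -5, B = 4.
So b(n) = - 5 \left(-5\right)^{n} + 4 \left(-6\right)^{n}.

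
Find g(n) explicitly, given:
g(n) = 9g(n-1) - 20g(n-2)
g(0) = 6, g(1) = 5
Characteristic equation: x² - 9x + 20 = 0, which factors as (x - (4))(x - (5)) = 0.
Roots r₁ = 4, r₂ = 5 (distinct).
General solution: g(n) = A·(4)^n + B·(5)^n.
From g(0) = 6: A + B = 6.
From g(1) = 5: 4A + 5B = 5.
Solving: A = 25, B = -19.
So g(n) = 25 \cdot 4^{n} - 19 \cdot 5^{n}.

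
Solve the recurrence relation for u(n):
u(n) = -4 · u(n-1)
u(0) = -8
Pure geometric recurrence with ratio -4.
By induction u(n) = u(0) · (-4)^n = - 8 \left(-4\right)^{n}.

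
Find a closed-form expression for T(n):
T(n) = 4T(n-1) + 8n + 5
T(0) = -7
First-order linear with linear forcing.
Homogeneous solution: T_h(n) = A·(4)^n.
Try particular T_p(n) = pn + q. Substituting:
  pn + q = 4(p(n-1) + q) + 8n + 5.
Matching the n-coefficient: p = 4p + 8 ⇒ p = - \frac{8}{3}.
Matching constants: q = -4p + 4q + 5 ⇒ q = - \frac{47}{9}.
General: T(n) = A·(4)^n - \frac{8 n}{3} - \frac{47}{9}.
Apply T(0) = -7: A - \frac{47}{9} = -7 ⇒ A = - \frac{16}{9}.
So T(n) = - \frac{16 \cdot 4^{n}}{9} - \frac{8 n}{3} - \frac{47}{9}.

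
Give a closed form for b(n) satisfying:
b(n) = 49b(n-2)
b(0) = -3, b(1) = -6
Characteristic equation: x² - 49 = 0, which factors as (x - (7))(x - (-7)) = 0.
Roots r₁ = 7, r₂ = -7 (distinct).
General solution: b(n) = A·(7)^n + B·(-7)^n.
From b(0) = -3: A + B = -3.
From b(1) = -6: 7A - 7B = -6.
Solving: A = - \frac{27}{14}, B = - \frac{15}{14}.
So b(n) = - \frac{15 \left(-7\right)^{n}}{14} - \frac{27 \cdot 7^{n}}{14}.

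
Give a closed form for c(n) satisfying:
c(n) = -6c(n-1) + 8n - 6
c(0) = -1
First-order linear with linear forcing.
Homogeneous solution: c_h(n) = A·(-6)^n.
Try particular c_p(n) = pn + q. Substituting:
  pn + q = -6(p(n-1) + q) + 8n - 6.
Matching the n-coefficient: p = -6p + 8 ⇒ p = \frac{8}{7}.
Matching constants: q = 6p - 6q - 6 ⇒ q = \frac{6}{49}.
General: c(n) = A·(-6)^n + \frac{8 n}{7} + \frac{6}{49}.
Apply c(0) = -1: A + \frac{6}{49} = -1 ⇒ A = - \frac{55}{49}.
So c(n) = - \frac{55 \left(-6\right)^{n}}{49} + \frac{8 n}{7} + \frac{6}{49}.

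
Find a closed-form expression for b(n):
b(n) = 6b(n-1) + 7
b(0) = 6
First-order linear non-homogeneous.
Homogeneous solution: b_h(n) = A·(6)^n.
Try constant particular solution b_p = K: K = 6K + 7 ⇒ K = - \frac{7}{5}.
General: b(n) = A·(6)^n - \frac{7}{5}.
Apply b(0) = 6: A - \frac{7}{5} = 6 ⇒ A = \frac{37}{5}.
So b(n) = \frac{37 \cdot 6^{n}}{5} - \frac{7}{5}.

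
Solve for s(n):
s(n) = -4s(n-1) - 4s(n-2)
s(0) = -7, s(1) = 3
Characteristic equation: x² + 4x + 4 = 0, which is (x - (-2))².
Repeated root r = -2.
General solution: s(n) = (A + Bn)·(-2)^n.
From s(0) = -7: A = -7.
From s(1) = 3: (A + B)·(-2) = 3 ⇒ B = \frac{11}{2}.
So s(n) = \left(\frac{11 n}{2} - 7\right) \cdot (-2)^n.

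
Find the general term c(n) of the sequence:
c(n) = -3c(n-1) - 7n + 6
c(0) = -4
First-order linear with linear forcing.
Homogeneous solution: c_h(n) = A·(-3)^n.
Try particular c_p(n) = pn + q. Substituting:
  pn + q = -3(p(n-1) + q) - 7n + 6.
Matching the n-coefficient: p = -3p - 7 ⇒ p = - \frac{7}{4}.
Matching constants: q = 3p - 3q + 6 ⇒ q = \frac{3}{16}.
General: c(n) = A·(-3)^n - \frac{7 n}{4} + \frac{3}{16}.
Apply c(0) = -4: A + \frac{3}{16} = -4 ⇒ A = - \frac{67}{16}.
So c(n) = - \frac{67 \left(-3\right)^{n}}{16} - \frac{7 n}{4} + \frac{3}{16}.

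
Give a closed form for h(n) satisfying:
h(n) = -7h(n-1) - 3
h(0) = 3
First-order linear non-homogeneous.
Homogeneous solution: h_h(n) = A·(-7)^n.
Try constant particular solution h_p = K: K = -7K - 3 ⇒ K = - \frac{3}{8}.
General: h(n) = A·(-7)^n - \frac{3}{8}.
Apply h(0) = 3: A - \frac{3}{8} = 3 ⇒ A = \frac{27}{8}.
So h(n) = \frac{27 \left(-7\right)^{n}}{8} - \frac{3}{8}.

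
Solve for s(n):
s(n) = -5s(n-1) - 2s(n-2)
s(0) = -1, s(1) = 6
Characteristic equation: x² + 5x + 2 = 0.
Discriminant Δ = (-5)² + 4·(-2) = 17.
Roots r₁,₂ = (-5 ± √17)/2, so r₁ = - \frac{5}{2} + \frac{\sqrt{17}}{2}, r₂ = - \frac{5}{2} - \frac{\sqrt{17}}{2}.
General solution: s(n) = A·r₁^n + B·r₂^n.
From the initial conditions, A + B = -1 and r₁A + r₂B = 6.
Since r₁ - r₂ = √17: A = (6 - (-1)r₂)/√17 = - \frac{1}{2} + \frac{7 \sqrt{17}}{34}, and B = -1 - A = - \frac{7 \sqrt{17}}{34} - \frac{1}{2}.
So s(n) = \left(- \frac{1}{2} + \frac{7 \sqrt{17}}{34}\right)\left(- \frac{5}{2} + \frac{\sqrt{17}}{2}\right)^n + \left(- \frac{7 \sqrt{17}}{34} - \frac{1}{2}\right)\left(- \frac{5}{2} - \frac{\sqrt{17}}{2}\right)^n.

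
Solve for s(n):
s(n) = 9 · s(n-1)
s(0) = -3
Pure geometric recurrence with ratio 9.
By induction s(n) = s(0) · (9)^n = - 3 \cdot 9^{n}.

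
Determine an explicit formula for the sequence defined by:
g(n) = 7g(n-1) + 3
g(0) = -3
First-order linear non-homogeneous.
Homogeneous solution: g_h(n) = A·(7)^n.
Try constant particular solution g_p = K: K = 7K + 3 ⇒ K = - \frac{1}{2}.
General: g(n) = A·(7)^n - \frac{1}{2}.
Apply g(0) = -3: A - \frac{1}{2} = -3 ⇒ A = - \frac{5}{2}.
So g(n) = - \frac{5 \cdot 7^{n}}{2} - \frac{1}{2}.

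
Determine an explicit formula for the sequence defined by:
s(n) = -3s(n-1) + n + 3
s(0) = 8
First-order linear with linear forcing.
Homogeneous solution: s_h(n) = A·(-3)^n.
Try particular s_p(n) = pn + q. Substituting:
  pn + q = -3(p(n-1) + q) + n + 3.
Matching the n-coefficient: p = -3p + 1 ⇒ p = \frac{1}{4}.
Matching constants: q = 3p - 3q + 3 ⇒ q = \frac{15}{16}.
General: s(n) = A·(-3)^n + \frac{n}{4} + \frac{15}{16}.
Apply s(0) = 8: A + \frac{15}{16} = 8 ⇒ A = \frac{113}{16}.
So s(n) = \frac{113 \left(-3\right)^{n}}{16} + \frac{n}{4} + \frac{15}{16}.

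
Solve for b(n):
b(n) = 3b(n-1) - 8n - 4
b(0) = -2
First-order linear with linear forcing.
Homogeneous solution: b_h(n) = A·(3)^n.
Try particular b_p(n) = pn + q. Substituting:
  pn + q = 3(p(n-1) + q) - 8n - 4.
Matching the n-coefficient: p = 3p - 8 ⇒ p = 4.
Matching constants: q = -3p + 3q - 4 ⇒ q = 8.
General: b(n) = A·(3)^n + 4 n + 8.
Apply b(0) = -2: A + 8 = -2 ⇒ A = -10.
So b(n) = - 10 \cdot 3^{n} + 4 n + 8.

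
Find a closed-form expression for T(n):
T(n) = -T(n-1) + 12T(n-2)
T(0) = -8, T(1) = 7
Characteristic equation: x² + x - 12 = 0, which factors as (x - (-4))(x - (3)) = 0.
Roots r₁ = -4, r₂ = 3 (distinct).
General solution: T(n) = A·(-4)^n + B·(3)^n.
From T(0) = -8: A + B = -8.
From T(1) = 7: -4A + 3B = 7.
Solving: A = - \frac{31}{7}, B = - \frac{25}{7}.
So T(n) = - \frac{31 \left(-4\right)^{n}}{7} - \frac{25 \cdot 3^{n}}{7}.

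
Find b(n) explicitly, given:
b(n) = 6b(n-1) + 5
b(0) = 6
First-order linear non-homogeneous.
Homogeneous solution: b_h(n) = A·(6)^n.
Try constant particular solution b_p = K: K = 6K + 5 ⇒ K = -1.
General: b(n) = A·(6)^n - 1.
Apply b(0) = 6: A - 1 = 6 ⇒ A = 7.
So b(n) = 7 \cdot 6^{n} - 1.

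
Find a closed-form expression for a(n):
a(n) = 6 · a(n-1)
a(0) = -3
Pure geometric recurrence with ratio 6.
By induction a(n) = a(0) · (6)^n = - 3 \cdot 6^{n}.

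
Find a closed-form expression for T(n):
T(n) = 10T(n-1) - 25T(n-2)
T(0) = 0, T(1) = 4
Characteristic equation: x² - 10x + 25 = 0, which is (x - (5))².
Repeated root r = 5.
General solution: T(n) = (A + Bn)·(5)^n.
From T(0) = 0: A = 0.
From T(1) = 4: (A + B)·(5) = 4 ⇒ B = \frac{4}{5}.
So T(n) = \left(\frac{4 n}{5}\right) \cdot (5)^n.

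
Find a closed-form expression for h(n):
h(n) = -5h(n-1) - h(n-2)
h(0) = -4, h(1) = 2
Characteristic equation: x² + 5x + 1 = 0.
Discriminant Δ = (-5)² + 4·(-1) = 21.
Roots r₁,₂ = (-5 ± √21)/2, so r₁ = - \frac{5}{2} + \frac{\sqrt{21}}{2}, r₂ = - \frac{5}{2} - \frac{\sqrt{21}}{2}.
General solution: h(n) = A·r₁^n + B·r₂^n.
From the initial conditions, A + B = -4 and r₁A + r₂B = 2.
Since r₁ - r₂ = √21: A = (2 - (-4)r₂)/√21 = -2 - \frac{8 \sqrt{21}}{21}, and B = -4 - A = -2 + \frac{8 \sqrt{21}}{21}.
So h(n) = \left(-2 - \frac{8 \sqrt{21}}{21}\right)\left(- \frac{5}{2} + \frac{\sqrt{21}}{2}\right)^n + \left(-2 + \frac{8 \sqrt{21}}{21}\right)\left(- \frac{5}{2} - \frac{\sqrt{21}}{2}\right)^n.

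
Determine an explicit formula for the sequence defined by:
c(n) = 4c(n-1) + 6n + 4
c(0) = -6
First-order linear with linear forcing.
Homogeneous solution: c_h(n) = A·(4)^n.
Try particular c_p(n) = pn + q. Substituting:
  pn + q = 4(p(n-1) + q) + 6n + 4.
Matching the n-coefficient: p = 4p + 6 ⇒ p = -2.
Matching constants: q = -4p + 4q + 4 ⇒ q = -4.
General: c(n) = A·(4)^n - 2 n - 4.
Apply c(0) = -6: A - 4 = -6 ⇒ A = -2.
So c(n) = - 2 \cdot 4^{n} - 2 n - 4.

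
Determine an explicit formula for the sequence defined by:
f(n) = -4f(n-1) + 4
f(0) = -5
First-order linear non-homogeneous.
Homogeneous solution: f_h(n) = A·(-4)^n.
Try constant particular solution f_p = K: K = -4K + 4 ⇒ K = \frac{4}{5}.
General: f(n) = A·(-4)^n + \frac{4}{5}.
Apply f(0) = -5: A + \frac{4}{5} = -5 ⇒ A = - \frac{29}{5}.
So f(n) = \frac{4}{5} - \frac{29 \left(-4\right)^{n}}{5}.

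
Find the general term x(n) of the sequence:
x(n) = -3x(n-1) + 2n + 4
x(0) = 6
First-order linear with linear forcing.
Homogeneous solution: x_h(n) = A·(-3)^n.
Try particular x_p(n) = pn + q. Substituting:
  pn + q = -3(p(n-1) + q) + 2n + 4.
Matching the n-coefficient: p = -3p + 2 ⇒ p = \frac{1}{2}.
Matching constants: q = 3p - 3q + 4 ⇒ q = \frac{11}{8}.
General: x(n) = A·(-3)^n + \frac{n}{2} + \frac{11}{8}.
Apply x(0) = 6: A + \frac{11}{8} = 6 ⇒ A = \frac{37}{8}.
So x(n) = \frac{37 \left(-3\right)^{n}}{8} + \frac{n}{2} + \frac{11}{8}.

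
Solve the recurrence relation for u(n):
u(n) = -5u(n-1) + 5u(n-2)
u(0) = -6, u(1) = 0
Characteristic equation: x² + 5x - 5 = 0.
Discriminant Δ = (-5)² + 4·(5) = 45.
Roots r₁,₂ = (-5 ± √45)/2, so r₁ = - \frac{5}{2} + \frac{3 \sqrt{5}}{2}, r₂ = - \frac{3 \sqrt{5}}{2} - \frac{5}{2}.
General solution: u(n) = A·r₁^n + B·r₂^n.
From the initial conditions, A + B = -6 and r₁A + r₂B = 0.
Since r₁ - r₂ = √45: A = (0 - (-6)r₂)/√45 = -3 - \sqrt{5}, and B = -6 - A = -3 + \sqrt{5}.
So u(n) = \left(-3 - \sqrt{5}\right)\left(- \frac{5}{2} + \frac{3 \sqrt{5}}{2}\right)^n + \left(-3 + \sqrt{5}\right)\left(- \frac{3 \sqrt{5}}{2} - \frac{5}{2}\right)^n.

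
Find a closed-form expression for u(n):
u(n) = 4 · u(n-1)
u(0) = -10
Pure geometric recurrence with ratio 4.
By induction u(n) = u(0) · (4)^n = - 10 \cdot 4^{n}.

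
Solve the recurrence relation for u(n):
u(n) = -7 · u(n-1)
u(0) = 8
Pure geometric recurrence with ratio -7.
By induction u(n) = u(0) · (-7)^n = 8 \left(-7\right)^{n}.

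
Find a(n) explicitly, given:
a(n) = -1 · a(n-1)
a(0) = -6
Pure geometric recurrence with ratio -1.
By induction a(n) = a(0) · (-1)^n = - 6 \left(-1\right)^{n}.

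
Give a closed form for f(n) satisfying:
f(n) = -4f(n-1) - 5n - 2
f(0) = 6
First-order linear with linear forcing.
Homogeneous solution: f_h(n) = A·(-4)^n.
Try particular f_p(n) = pn + q. Substituting:
  pn + q = -4(p(n-1) + q) - 5n - 2.
Matching the n-coefficient: p = -4p - 5 ⇒ p = -1.
Matching constants: q = 4p - 4q - 2 ⇒ q = - \frac{6}{5}.
General: f(n) = A·(-4)^n - n - \frac{6}{5}.
Apply f(0) = 6: A - \frac{6}{5} = 6 ⇒ A = \frac{36}{5}.
So f(n) = \frac{36 \left(-4\right)^{n}}{5} - n - \frac{6}{5}.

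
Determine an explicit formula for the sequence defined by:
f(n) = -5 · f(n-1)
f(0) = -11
Pure geometric recurrence with ratio -5.
By induction f(n) = f(0) · (-5)^n = - 11 \left(-5\right)^{n}.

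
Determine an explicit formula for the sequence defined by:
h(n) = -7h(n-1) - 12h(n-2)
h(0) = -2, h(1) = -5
Characteristic equation: x² + 7x + 12 = 0, which factors as (x - (-4))(x - (-3)) = 0.
Roots r₁ = -4, r₂ = -3 (distinct).
General solution: h(n) = A·(-4)^n + B·(-3)^n.
From h(0) = -2: A + B = -2.
From h(1) = -5: -4A - 3B = -5.
Solving: A = 11, B = -13.
So h(n) = - 13 \left(-3\right)^{n} + 11 \left(-4\right)^{n}.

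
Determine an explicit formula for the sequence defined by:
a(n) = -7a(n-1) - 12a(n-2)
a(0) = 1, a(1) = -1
Characteristic equation: x² + 7x + 12 = 0, which factors as (x - (-3))(x - (-4)) = 0.
Roots r₁ = -3, r₂ = -4 (distinct).
General solution: a(n) = A·(-3)^n + B·(-4)^n.
From a(0) = 1: A + B = 1.
From a(1) = -1: -3A - 4B = -1.
Solving: A = 3, B = -2.
So a(n) = 3 \left(-3\right)^{n} - 2 \left(-4\right)^{n}.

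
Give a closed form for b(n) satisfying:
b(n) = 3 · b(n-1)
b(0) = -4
Pure geometric recurrence with ratio 3.
By induction b(n) = b(0) · (3)^n = - 4 \cdot 3^{n}.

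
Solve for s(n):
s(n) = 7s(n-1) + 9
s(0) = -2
First-order linear non-homogeneous.
Homogeneous solution: s_h(n) = A·(7)^n.
Try constant particular solution s_p = K: K = 7K + 9 ⇒ K = - \frac{3}{2}.
General: s(n) = A·(7)^n - \frac{3}{2}.
Apply s(0) = -2: A - \frac{3}{2} = -2 ⇒ A = - \frac{1}{2}.
So s(n) = - \frac{7^{n}}{2} - \frac{3}{2}.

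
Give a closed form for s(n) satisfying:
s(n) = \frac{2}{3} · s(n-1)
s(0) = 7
Pure geometric recurrence with ratio \frac{2}{3}.
By induction s(n) = s(0) · (\frac{2}{3})^n = 7 \left(\frac{2}{3}\right)^{n}.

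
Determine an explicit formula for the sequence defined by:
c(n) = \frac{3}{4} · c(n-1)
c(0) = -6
Pure geometric recurrence with ratio \frac{3}{4}.
By induction c(n) = c(0) · (\frac{3}{4})^n = - 6 \left(\frac{3}{4}\right)^{n}.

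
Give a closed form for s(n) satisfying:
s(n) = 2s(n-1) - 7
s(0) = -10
First-order linear non-homogeneous.
Homogeneous solution: s_h(n) = A·(2)^n.
Try constant particular solution s_p = K: K = 2K - 7 ⇒ K = 7.
General: s(n) = A·(2)^n + 7.
Apply s(0) = -10: A + 7 = -10 ⇒ A = -17.
So s(n) = 7 - 17 \cdot 2^{n}.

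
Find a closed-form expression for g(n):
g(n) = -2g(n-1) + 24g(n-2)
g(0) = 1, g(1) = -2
Characteristic equation: x² + 2x - 24 = 0, which factors as (x - (4))(x - (-6)) = 0.
Roots r₁ = 4, r₂ = -6 (distinct).
General solution: g(n) = A·(4)^n + B·(-6)^n.
From g(0) = 1: A + B = 1.
From g(1) = -2: 4A - 6B = -2.
Solving: A = \frac{2}{5}, B = \frac{3}{5}.
So g(n) = \frac{3 \left(-6\right)^{n}}{5} + \frac{2 \cdot 4^{n}}{5}.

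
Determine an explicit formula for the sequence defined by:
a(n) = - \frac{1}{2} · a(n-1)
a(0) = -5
Pure geometric recurrence with ratio - \frac{1}{2}.
By induction a(n) = a(0) · (- \frac{1}{2})^n = - 5 \left(- \frac{1}{2}\right)^{n}.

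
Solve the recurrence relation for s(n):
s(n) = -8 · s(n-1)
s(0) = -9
Pure geometric recurrence with ratio -8.
By induction s(n) = s(0) · (-8)^n = - 9 \left(-8\right)^{n}.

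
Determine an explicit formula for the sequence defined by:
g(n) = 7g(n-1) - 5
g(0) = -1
First-order linear non-homogeneous.
Homogeneous solution: g_h(n) = A·(7)^n.
Try constant particular solution g_p = K: K = 7K - 5 ⇒ K = \frac{5}{6}.
General: g(n) = A·(7)^n + \frac{5}{6}.
Apply g(0) = -1: A + \frac{5}{6} = -1 ⇒ A = - \frac{11}{6}.
So g(n) = \frac{5}{6} - \frac{11 \cdot 7^{n}}{6}.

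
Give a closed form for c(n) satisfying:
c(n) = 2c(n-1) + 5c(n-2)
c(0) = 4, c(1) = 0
Characteristic equation: x² - 2x - 5 = 0.
Discriminant Δ = (2)² + 4·(5) = 24.
Roots r₁,₂ = (2 ± √24)/2, so r₁ = 1 + \sqrt{6}, r₂ = 1 - \sqrt{6}.
General solution: c(n) = A·r₁^n + B·r₂^n.
From the initial conditions, A + B = 4 and r₁A + r₂B = 0.
Since r₁ - r₂ = √24: A = (0 - (4)r₂)/√24 = 2 - \frac{\sqrt{6}}{3}, and B = 4 - A = \frac{\sqrt{6}}{3} + 2.
So c(n) = \left(2 - \frac{\sqrt{6}}{3}\right)\left(1 + \sqrt{6}\right)^n + \left(\frac{\sqrt{6}}{3} + 2\right)\left(1 - \sqrt{6}\right)^n.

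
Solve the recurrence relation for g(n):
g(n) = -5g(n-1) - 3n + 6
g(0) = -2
First-order linear with linear forcing.
Homogeneous solution: g_h(n) = A·(-5)^n.
Try particular g_p(n) = pn + q. Substituting:
  pn + q = -5(p(n-1) + q) - 3n + 6.
Matching the n-coefficient: p = -5p - 3 ⇒ p = - \frac{1}{2}.
Matching constants: q = 5p - 5q + 6 ⇒ q = \frac{7}{12}.
General: g(n) = A·(-5)^n - \frac{n}{2} + \frac{7}{12}.
Apply g(0) = -2: A + \frac{7}{12} = -2 ⇒ A = - \frac{31}{12}.
So g(n) = - \frac{31 \left(-5\right)^{n}}{12} - \frac{n}{2} + \frac{7}{12}.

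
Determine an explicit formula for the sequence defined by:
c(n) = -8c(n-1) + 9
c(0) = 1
First-order linear non-homogeneous.
Homogeneous solution: c_h(n) = A·(-8)^n.
Try constant particular solution c_p = K: K = -8K + 9 ⇒ K = 1.
General: c(n) = A·(-8)^n + 1.
Apply c(0) = 1: A + 1 = 1 ⇒ A = 0.
So c(n) = 1.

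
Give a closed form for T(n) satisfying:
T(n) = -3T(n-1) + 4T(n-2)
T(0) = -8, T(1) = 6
Characteristic equation: x² + 3x - 4 = 0, which factors as (x - (1))(x - (-4)) = 0.
Roots r₁ = 1, r₂ = -4 (distinct).
General solution: T(n) = A·(1)^n + B·(-4)^n.
From T(0) = -8: A + B = -8.
From T(1) = 6: A - 4B = 6.
Solving: A = - \frac{26}{5}, B = - \frac{14}{5}.
So T(n) = - \frac{14 \left(-4\right)^{n}}{5} - \frac{26}{5}.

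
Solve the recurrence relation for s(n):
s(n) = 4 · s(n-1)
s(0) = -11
Pure geometric recurrence with ratio 4.
By induction s(n) = s(0) · (4)^n = - 11 \cdot 4^{n}.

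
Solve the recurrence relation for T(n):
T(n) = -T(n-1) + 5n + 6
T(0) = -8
First-order linear with linear forcing.
Homogeneous solution: T_h(n) = A·(-1)^n.
Try particular T_p(n) = pn + q. Substituting:
  pn + q = -(p(n-1) + q) + 5n + 6.
Matching the n-coefficient: p = -p + 5 ⇒ p = \frac{5}{2}.
Matching constants: q = p - q + 6 ⇒ q = \frac{17}{4}.
General: T(n) = A·(-1)^n + \frac{5 n}{2} + \frac{17}{4}.
Apply T(0) = -8: A + \frac{17}{4} = -8 ⇒ A = - \frac{49}{4}.
So T(n) = - \frac{49 \left(-1\right)^{n}}{4} + \frac{5 n}{2} + \frac{17}{4}.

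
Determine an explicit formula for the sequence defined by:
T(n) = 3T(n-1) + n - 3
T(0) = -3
First-order linear with linear forcing.
Homogeneous solution: T_h(n) = A·(3)^n.
Try particular T_p(n) = pn + q. Substituting:
  pn + q = 3(p(n-1) + q) + n - 3.
Matching the n-coefficient: p = 3p + 1 ⇒ p = - \frac{1}{2}.
Matching constants: q = -3p + 3q - 3 ⇒ q = \frac{3}{4}.
General: T(n) = A·(3)^n - \frac{n}{2} + \frac{3}{4}.
Apply T(0) = -3: A + \frac{3}{4} = -3 ⇒ A = - \frac{15}{4}.
So T(n) = - \frac{15 \cdot 3^{n}}{4} - \frac{n}{2} + \frac{3}{4}.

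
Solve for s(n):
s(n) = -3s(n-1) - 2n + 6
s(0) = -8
First-order linear with linear forcing.
Homogeneous solution: s_h(n) = A·(-3)^n.
Try particular s_p(n) = pn + q. Substituting:
  pn + q = -3(p(n-1) + q) - 2n + 6.
Matching the n-coefficient: p = -3p - 2 ⇒ p = - \frac{1}{2}.
Matching constants: q = 3p - 3q + 6 ⇒ q = \frac{9}{8}.
General: s(n) = A·(-3)^n - \frac{n}{2} + \frac{9}{8}.
Apply s(0) = -8: A + \frac{9}{8} = -8 ⇒ A = - \frac{73}{8}.
So s(n) = - \frac{73 \left(-3\right)^{n}}{8} - \frac{n}{2} + \frac{9}{8}.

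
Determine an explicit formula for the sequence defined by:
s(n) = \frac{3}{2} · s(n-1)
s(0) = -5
Pure geometric recurrence with ratio \frac{3}{2}.
By induction s(n) = s(0) · (\frac{3}{2})^n = - 5 \left(\frac{3}{2}\right)^{n}.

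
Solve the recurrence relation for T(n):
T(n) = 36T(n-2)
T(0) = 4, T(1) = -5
Characteristic equation: x² - 36 = 0, which factors as (x - (-6))(x - (6)) = 0.
Roots r₁ = -6, r₂ = 6 (distinct).
General solution: T(n) = A·(-6)^n + B·(6)^n.
From T(0) = 4: A + B = 4.
From T(1) = -5: -6A + 6B = -5.
Solving: A = \frac{29}{12}, B = \frac{19}{12}.
So T(n) = \frac{29 \left(-6\right)^{n}}{12} + \frac{19 \cdot 6^{n}}{12}.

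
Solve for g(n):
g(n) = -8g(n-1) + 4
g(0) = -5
First-order linear non-homogeneous.
Homogeneous solution: g_h(n) = A·(-8)^n.
Try constant particular solution g_p = K: K = -8K + 4 ⇒ K = \frac{4}{9}.
General: g(n) = A·(-8)^n + \frac{4}{9}.
Apply g(0) = -5: A + \frac{4}{9} = -5 ⇒ A = - \frac{49}{9}.
So g(n) = \frac{4}{9} - \frac{49 \left(-8\right)^{n}}{9}.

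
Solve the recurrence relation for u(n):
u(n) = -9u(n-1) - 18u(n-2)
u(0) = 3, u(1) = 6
Characteristic equation: x² + 9x + 18 = 0, which factors as (x - (-6))(x - (-3)) = 0.
Roots r₁ = -6, r₂ = -3 (distinct).
General solution: u(n) = A·(-6)^n + B·(-3)^n.
From u(0) = 3: A + B = 3.
From u(1) = 6: -6A - 3B = 6.
Solving: A = -5, B = 8.
So u(n) = 8 \left(-3\right)^{n} - 5 \left(-6\right)^{n}.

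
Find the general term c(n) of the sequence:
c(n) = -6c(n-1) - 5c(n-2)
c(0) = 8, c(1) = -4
Characteristic equation: x² + 6x + 5 = 0, which factors as (x - (-1))(x - (-5)) = 0.
Roots r₁ = -1, r₂ = -5 (distinct).
General solution: c(n) = A·(-1)^n + B·(-5)^n.
From c(0) = 8: A + B = 8.
From c(1) = -4: -A - 5B = -4.
Solving: A = 9, B = -1.
So c(n) = 9 \left(-1\right)^{n} - \left(-5\right)^{n}.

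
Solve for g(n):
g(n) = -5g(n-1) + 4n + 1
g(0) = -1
First-order linear with linear forcing.
Homogeneous solution: g_h(n) = A·(-5)^n.
Try particular g_p(n) = pn + q. Substituting:
  pn + q = -5(p(n-1) + q) + 4n + 1.
Matching the n-coefficient: p = -5p + 4 ⇒ p = \frac{2}{3}.
Matching constants: q = 5p - 5q + 1 ⇒ q = \frac{13}{18}.
General: g(n) = A·(-5)^n + \frac{2 n}{3} + \frac{13}{18}.
Apply g(0) = -1: A + \frac{13}{18} = -1 ⇒ A = - \frac{31}{18}.
So g(n) = - \frac{31 \left(-5\right)^{n}}{18} + \frac{2 n}{3} + \frac{13}{18}.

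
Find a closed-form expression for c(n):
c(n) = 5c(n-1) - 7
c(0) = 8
First-order linear non-homogeneous.
Homogeneous solution: c_h(n) = A·(5)^n.
Try constant particular solution c_p = K: K = 5K - 7 ⇒ K = \frac{7}{4}.
General: c(n) = A·(5)^n + \frac{7}{4}.
Apply c(0) = 8: A + \frac{7}{4} = 8 ⇒ A = \frac{25}{4}.
So c(n) = \frac{25 \cdot 5^{n}}{4} + \frac{7}{4}.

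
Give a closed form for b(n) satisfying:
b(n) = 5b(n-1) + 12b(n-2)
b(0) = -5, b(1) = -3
Characteristic equation: x² - 5x - 12 = 0.
Discriminant Δ = (5)² + 4·(12) = 73.
Roots r₁,₂ = (5 ± √73)/2, so r₁ = \frac{5}{2} + \frac{\sqrt{73}}{2}, r₂ = \frac{5}{2} - \frac{\sqrt{73}}{2}.
General solution: b(n) = A·r₁^n + B·r₂^n.
From the initial conditions, A + B = -5 and r₁A + r₂B = -3.
Since r₁ - r₂ = √73: A = (-3 - (-5)r₂)/√73 = - \frac{5}{2} + \frac{19 \sqrt{73}}{146}, and B = -5 - A = - \frac{5}{2} - \frac{19 \sqrt{73}}{146}.
So b(n) = \left(- \frac{5}{2} + \frac{19 \sqrt{73}}{146}\right)\left(\frac{5}{2} + \frac{\sqrt{73}}{2}\right)^n + \left(- \frac{5}{2} - \frac{19 \sqrt{73}}{146}\right)\left(\frac{5}{2} - \frac{\sqrt{73}}{2}\right)^n.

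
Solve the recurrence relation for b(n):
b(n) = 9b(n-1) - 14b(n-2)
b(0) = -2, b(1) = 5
Characteristic equation: x² - 9x + 14 = 0, which factors as (x - (7))(x - (2)) = 0.
Roots r₁ = 7, r₂ = 2 (distinct).
General solution: b(n) = A·(7)^n + B·(2)^n.
From b(0) = -2: A + B = -2.
From b(1) = 5: 7A + 2B = 5.
Solving: A = \frac{9}{5}, B = - \frac{19}{5}.
So b(n) = - \frac{19 \cdot 2^{n}}{5} + \frac{9 \cdot 7^{n}}{5}.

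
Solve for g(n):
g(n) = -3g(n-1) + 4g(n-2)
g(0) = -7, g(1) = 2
Characteristic equation: x² + 3x - 4 = 0, which factors as (x - (1))(x - (-4)) = 0.
Roots r₁ = 1, r₂ = -4 (distinct).
General solution: g(n) = A·(1)^n + B·(-4)^n.
From g(0) = -7: A + B = -7.
From g(1) = 2: A - 4B = 2.
Solving: A = - \frac{26}{5}, B = - \frac{9}{5}.
So g(n) = - \frac{9 \left(-4\right)^{n}}{5} - \frac{26}{5}.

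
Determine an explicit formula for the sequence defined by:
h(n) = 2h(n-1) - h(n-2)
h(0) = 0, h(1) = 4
Characteristic equation: x² - 2x + 1 = 0, which is (x - (1))².
Repeated root r = 1.
General solution: h(n) = (A + Bn)·(1)^n.
From h(0) = 0: A = 0.
From h(1) = 4: (A + B)·(1) = 4 ⇒ B = 4.
So h(n) = \left(4 n\right) \cdot (1)^n.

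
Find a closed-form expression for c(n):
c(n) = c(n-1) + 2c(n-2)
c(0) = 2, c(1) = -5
Characteristic equation: x² - x - 2 = 0, which factors as (x - (2))(x - (-1)) = 0.
Roots r₁ = 2, r₂ = -1 (distinct).
General solution: c(n) = A·(2)^n + B·(-1)^n.
From c(0) = 2: A + B = 2.
From c(1) = -5: 2A - B = -5.
Solving: A = -1, B = 3.
So c(n) = 3 \left(-1\right)^{n} - 2^{n}.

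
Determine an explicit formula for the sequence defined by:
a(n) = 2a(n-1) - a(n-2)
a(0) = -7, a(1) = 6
Characteristic equation: x² - 2x + 1 = 0, which is (x - (1))².
Repeated root r = 1.
General solution: a(n) = (A + Bn)·(1)^n.
From a(0) = -7: A = -7.
From a(1) = 6: (A + B)·(1) = 6 ⇒ B = 13.
So a(n) = \left(13 n - 7\right) \cdot (1)^n.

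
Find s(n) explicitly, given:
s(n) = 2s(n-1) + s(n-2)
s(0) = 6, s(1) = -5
Characteristic equation: x² - 2x - 1 = 0.
Discriminant Δ = (2)² + 4·(1) = 8.
Roots r₁,₂ = (2 ± √8)/2, so r₁ = 1 + \sqrt{2}, r₂ = 1 - \sqrt{2}.
General solution: s(n) = A·r₁^n + B·r₂^n.
From the initial conditions, A + B = 6 and r₁A + r₂B = -5.
Since r₁ - r₂ = √8: A = (-5 - (6)r₂)/√8 = 3 - \frac{11 \sqrt{2}}{4}, and B = 6 - A = 3 + \frac{11 \sqrt{2}}{4}.
So s(n) = \left(3 - \frac{11 \sqrt{2}}{4}\right)\left(1 + \sqrt{2}\right)^n + \left(3 + \frac{11 \sqrt{2}}{4}\right)\left(1 - \sqrt{2}\right)^n.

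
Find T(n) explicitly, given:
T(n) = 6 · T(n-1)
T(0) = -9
Pure geometric recurrence with ratio 6.
By induction T(n) = T(0) · (6)^n = - 9 \cdot 6^{n}.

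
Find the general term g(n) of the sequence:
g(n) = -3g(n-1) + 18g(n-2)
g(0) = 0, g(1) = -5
Characteristic equation: x² + 3x - 18 = 0, which factors as (x - (-6))(x - (3)) = 0.
Roots r₁ = -6, r₂ = 3 (distinct).
General solution: g(n) = A·(-6)^n + B·(3)^n.
From g(0) = 0: A + B = 0.
From g(1) = -5: -6A + 3B = -5.
Solving: A = \frac{5}{9}, B = - \frac{5}{9}.
So g(n) = \frac{5 \left(-6\right)^{n}}{9} - \frac{5 \cdot 3^{n}}{9}.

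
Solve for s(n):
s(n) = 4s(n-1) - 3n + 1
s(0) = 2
First-order linear with linear forcing.
Homogeneous solution: s_h(n) = A·(4)^n.
Try particular s_p(n) = pn + q. Substituting:
  pn + q = 4(p(n-1) + q) - 3n + 1.
Matching the n-coefficient: p = 4p - 3 ⇒ p = 1.
Matching constants: q = -4p + 4q + 1 ⇒ q = 1.
General: s(n) = A·(4)^n + n + 1.
Apply s(0) = 2: A + 1 = 2 ⇒ A = 1.
So s(n) = 4^{n} + n + 1.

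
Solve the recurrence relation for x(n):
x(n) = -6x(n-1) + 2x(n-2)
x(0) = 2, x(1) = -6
Characteristic equation: x² + 6x - 2 = 0.
Discriminant Δ = (-6)² + 4·(2) = 44.
Roots r₁,₂ = (-6 ± √44)/2, so r₁ = -3 + \sqrt{11}, r₂ = - \sqrt{11} - 3.
General solution: x(n) = A·r₁^n + B·r₂^n.
From the initial conditions, A + B = 2 and r₁A + r₂B = -6.
Since r₁ - r₂ = √44: A = (-6 - (2)r₂)/√44 = 1, and B = 2 - A = 1.
So x(n) = \left(1\right)\left(-3 + \sqrt{11}\right)^n + \left(1\right)\left(- \sqrt{11} - 3\right)^n.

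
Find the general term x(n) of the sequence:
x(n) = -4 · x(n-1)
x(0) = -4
Pure geometric recurrence with ratio -4.
By induction x(n) = x(0) · (-4)^n = - 4 \left(-4\right)^{n}.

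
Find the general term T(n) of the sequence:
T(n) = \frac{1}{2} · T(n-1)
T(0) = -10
Pure geometric recurrence with ratio \frac{1}{2}.
By induction T(n) = T(0) · (\frac{1}{2})^n = - 10 \cdot 2^{- n}.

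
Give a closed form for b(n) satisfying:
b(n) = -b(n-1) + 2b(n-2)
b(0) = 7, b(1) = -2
Characteristic equation: x² + x - 2 = 0, which factors as (x - (1))(x - (-2)) = 0.
Roots r₁ = 1, r₂ = -2 (distinct).
General solution: b(n) = A·(1)^n + B·(-2)^n.
From b(0) = 7: A + B = 7.
From b(1) = -2: A - 2B = -2.
Solving: A = 4, B = 3.
So b(n) = 3 \left(-2\right)^{n} + 4.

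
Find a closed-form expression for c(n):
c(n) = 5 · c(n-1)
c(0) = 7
Pure geometric recurrence with ratio 5.
By induction c(n) = c(0) · (5)^n = 7 \cdot 5^{n}.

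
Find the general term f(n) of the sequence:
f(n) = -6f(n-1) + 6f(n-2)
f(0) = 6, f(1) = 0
Characteristic equation: x² + 6x - 6 = 0.
Discriminant Δ = (-6)² + 4·(6) = 60.
Roots r₁,₂ = (-6 ± √60)/2, so r₁ = -3 + \sqrt{15}, r₂ = - \sqrt{15} - 3.
General solution: f(n) = A·r₁^n + B·r₂^n.
From the initial conditions, A + B = 6 and r₁A + r₂B = 0.
Since r₁ - r₂ = √60: A = (0 - (6)r₂)/√60 = \frac{3 \sqrt{15}}{5} + 3, and B = 6 - A = 3 - \frac{3 \sqrt{15}}{5}.
So f(n) = \left(\frac{3 \sqrt{15}}{5} + 3\right)\left(-3 + \sqrt{15}\right)^n + \left(3 - \frac{3 \sqrt{15}}{5}\right)\left(- \sqrt{15} - 3\right)^n.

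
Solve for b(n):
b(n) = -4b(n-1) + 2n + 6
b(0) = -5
First-order linear with linear forcing.
Homogeneous solution: b_h(n) = A·(-4)^n.
Try particular b_p(n) = pn + q. Substituting:
  pn + q = -4(p(n-1) + q) + 2n + 6.
Matching the n-coefficient: p = -4p + 2 ⇒ p = \frac{2}{5}.
Matching constants: q = 4p - 4q + 6 ⇒ q = \frac{38}{25}.
General: b(n) = A·(-4)^n + \frac{2 n}{5} + \frac{38}{25}.
Apply b(0) = -5: A + \frac{38}{25} = -5 ⇒ A = - \frac{163}{25}.
So b(n) = - \frac{163 \left(-4\right)^{n}}{25} + \frac{2 n}{5} + \frac{38}{25}.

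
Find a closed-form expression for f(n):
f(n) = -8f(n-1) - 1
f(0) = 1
First-order linear non-homogeneous.
Homogeneous solution: f_h(n) = A·(-8)^n.
Try constant particular solution f_p = K: K = -8K - 1 ⇒ K = - \frac{1}{9}.
General: f(n) = A·(-8)^n - \frac{1}{9}.
Apply f(0) = 1: A - \frac{1}{9} = 1 ⇒ A = \frac{10}{9}.
So f(n) = \frac{10 \left(-8\right)^{n}}{9} - \frac{1}{9}.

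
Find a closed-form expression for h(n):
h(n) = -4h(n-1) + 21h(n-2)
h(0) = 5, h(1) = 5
Characteristic equation: x² + 4x - 21 = 0, which factors as (x - (3))(x - (-7)) = 0.
Roots r₁ = 3, r₂ = -7 (distinct).
General solution: h(n) = A·(3)^n + B·(-7)^n.
From h(0) = 5: A + B = 5.
From h(1) = 5: 3A - 7B = 5.
Solving: A = 4, B = 1.
So h(n) = \left(-7\right)^{n} + 4 \cdot 3^{n}.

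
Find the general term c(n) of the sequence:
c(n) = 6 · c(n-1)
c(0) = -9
Pure geometric recurrence with ratio 6.
By induction c(n) = c(0) · (6)^n = - 9 \cdot 6^{n}.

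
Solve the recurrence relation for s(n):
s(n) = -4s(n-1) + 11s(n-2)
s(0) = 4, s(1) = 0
Characteristic equation: x² + 4x - 11 = 0.
Discriminant Δ = (-4)² + 4·(11) = 60.
Roots r₁,₂ = (-4 ± √60)/2, so r₁ = -2 + \sqrt{15}, r₂ = - \sqrt{15} - 2.
General solution: s(n) = A·r₁^n + B·r₂^n.
From the initial conditions, A + B = 4 and r₁A + r₂B = 0.
Since r₁ - r₂ = √60: A = (0 - (4)r₂)/√60 = \frac{4 \sqrt{15}}{15} + 2, and B = 4 - A = 2 - \frac{4 \sqrt{15}}{15}.
So s(n) = \left(\frac{4 \sqrt{15}}{15} + 2\right)\left(-2 + \sqrt{15}\right)^n + \left(2 - \frac{4 \sqrt{15}}{15}\right)\left(- \sqrt{15} - 2\right)^n.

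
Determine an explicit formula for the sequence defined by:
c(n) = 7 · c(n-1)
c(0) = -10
Pure geometric recurrence with ratio 7.
By induction c(n) = c(0) · (7)^n = - 10 \cdot 7^{n}.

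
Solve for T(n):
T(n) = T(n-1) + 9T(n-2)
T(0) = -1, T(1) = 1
Characteristic equation: x² - x - 9 = 0.
Discriminant Δ = (1)² + 4·(9) = 37.
Roots r₁,₂ = (1 ± √37)/2, so r₁ = \frac{1}{2} + \frac{\sqrt{37}}{2}, r₂ = \frac{1}{2} - \frac{\sqrt{37}}{2}.
General solution: T(n) = A·r₁^n + B·r₂^n.
From the initial conditions, A + B = -1 and r₁A + r₂B = 1.
Since r₁ - r₂ = √37: A = (1 - (-1)r₂)/√37 = - \frac{1}{2} + \frac{3 \sqrt{37}}{74}, and B = -1 - A = - \frac{1}{2} - \frac{3 \sqrt{37}}{74}.
So T(n) = \left(- \frac{1}{2} + \frac{3 \sqrt{37}}{74}\right)\left(\frac{1}{2} + \frac{\sqrt{37}}{2}\right)^n + \left(- \frac{1}{2} - \frac{3 \sqrt{37}}{74}\right)\left(\frac{1}{2} - \frac{\sqrt{37}}{2}\right)^n.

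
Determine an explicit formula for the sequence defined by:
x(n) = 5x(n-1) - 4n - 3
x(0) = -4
First-order linear with linear forcing.
Homogeneous solution: x_h(n) = A·(5)^n.
Try particular x_p(n) = pn + q. Substituting:
  pn + q = 5(p(n-1) + q) - 4n - 3.
Matching the n-coefficient: p = 5p - 4 ⇒ p = 1.
Matching constants: q = -5p + 5q - 3 ⇒ q = 2.
General: x(n) = A·(5)^n + n + 2.
Apply x(0) = -4: A + 2 = -4 ⇒ A = -6.
So x(n) = - 6 \cdot 5^{n} + n + 2.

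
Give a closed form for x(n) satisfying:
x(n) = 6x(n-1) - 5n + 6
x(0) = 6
First-order linear with linear forcing.
Homogeneous solution: x_h(n) = A·(6)^n.
Try particular x_p(n) = pn + q. Substituting:
  pn + q = 6(p(n-1) + q) - 5n + 6.
Matching the n-coefficient: p = 6p - 5 ⇒ p = 1.
Matching constants: q = -6p + 6q + 6 ⇒ q = 0.
General: x(n) = A·(6)^n + n + 0.
Apply x(0) = 6: A + 0 = 6 ⇒ A = 6.
So x(n) = 6 \cdot 6^{n} + n.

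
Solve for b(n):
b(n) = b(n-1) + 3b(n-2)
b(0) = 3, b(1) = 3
Characteristic equation: x² - x - 3 = 0.
Discriminant Δ = (1)² + 4·(3) = 13.
Roots r₁,₂ = (1 ± √13)/2, so r₁ = \frac{1}{2} + \frac{\sqrt{13}}{2}, r₂ = \frac{1}{2} - \frac{\sqrt{13}}{2}.
General solution: b(n) = A·r₁^n + B·r₂^n.
From the initial conditions, A + B = 3 and r₁A + r₂B = 3.
Since r₁ - r₂ = √13: A = (3 - (3)r₂)/√13 = \frac{3 \sqrt{13}}{26} + \frac{3}{2}, and B = 3 - A = \frac{3}{2} - \frac{3 \sqrt{13}}{26}.
So b(n) = \left(\frac{3 \sqrt{13}}{26} + \frac{3}{2}\right)\left(\frac{1}{2} + \frac{\sqrt{13}}{2}\right)^n + \left(\frac{3}{2} - \frac{3 \sqrt{13}}{26}\right)\left(\frac{1}{2} - \frac{\sqrt{13}}{2}\right)^n.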